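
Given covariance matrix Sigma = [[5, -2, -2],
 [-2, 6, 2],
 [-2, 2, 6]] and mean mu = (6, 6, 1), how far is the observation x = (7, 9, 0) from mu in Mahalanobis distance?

Step 1 — centre the observation: (x - mu) = (1, 3, -1).

Step 2 — invert Sigma (cofactor / det for 3×3, or solve directly):
  Sigma^{-1} = [[0.25, 0.0625, 0.0625],
 [0.0625, 0.2031, -0.0469],
 [0.0625, -0.0469, 0.2031]].

Step 3 — form the quadratic (x - mu)^T · Sigma^{-1} · (x - mu):
  Sigma^{-1} · (x - mu) = (0.375, 0.7187, -0.2812).
  (x - mu)^T · [Sigma^{-1} · (x - mu)] = (1)·(0.375) + (3)·(0.7187) + (-1)·(-0.2812) = 2.8125.

Step 4 — take square root: d = √(2.8125) ≈ 1.6771.

d(x, mu) = √(2.8125) ≈ 1.6771


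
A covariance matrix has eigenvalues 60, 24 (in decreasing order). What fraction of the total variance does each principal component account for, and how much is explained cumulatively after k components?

Step 1 — total variance = trace(Sigma) = Σ λ_i = 60 + 24 = 84.

Step 2 — fraction explained by component i = λ_i / Σ λ:
  PC1: 60/84 = 0.7143
  PC2: 24/84 = 0.2857

Step 3 — cumulative fraction after k components = (λ_1 + ... + λ_k) / Σ λ:
  k = 1: 60/84 = 0.7143
  k = 2: (60 + 24)/84 = 84/84 = 1

Summary (fraction, with percent):

explained: PC1 0.7143 (71.43%), PC2 0.2857 (28.57%);  cumulative: 0.7143, 1


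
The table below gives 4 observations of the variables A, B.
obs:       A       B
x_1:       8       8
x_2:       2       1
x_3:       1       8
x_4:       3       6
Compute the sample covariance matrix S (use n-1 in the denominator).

Step 1 — column means:
  mean(A) = (8 + 2 + 1 + 3) / 4 = 14/4 = 3.5
  mean(B) = (8 + 1 + 8 + 6) / 4 = 23/4 = 5.75

Step 2 — sample covariance S[i,j] = (1/(n-1)) · Σ_k (x_{k,i} - mean_i) · (x_{k,j} - mean_j), with n-1 = 3.
  S[A,A] = ((4.5)·(4.5) + (-1.5)·(-1.5) + (-2.5)·(-2.5) + (-0.5)·(-0.5)) / 3 = 29/3 = 9.6667
  S[A,B] = ((4.5)·(2.25) + (-1.5)·(-4.75) + (-2.5)·(2.25) + (-0.5)·(0.25)) / 3 = 11.5/3 = 3.8333
  S[B,B] = ((2.25)·(2.25) + (-4.75)·(-4.75) + (2.25)·(2.25) + (0.25)·(0.25)) / 3 = 32.75/3 = 10.9167

S is symmetric (S[j,i] = S[i,j]). Assembling:

S = [[9.6667, 3.8333],
 [3.8333, 10.9167]]


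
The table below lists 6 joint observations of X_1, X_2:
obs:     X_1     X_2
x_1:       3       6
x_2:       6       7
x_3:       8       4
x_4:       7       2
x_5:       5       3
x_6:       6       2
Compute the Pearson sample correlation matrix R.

Step 1 — column means:
  mean(X_1) = (3 + 6 + 8 + 7 + 5 + 6) / 6 = 35/6 = 5.8333
  mean(X_2) = (6 + 7 + 4 + 2 + 3 + 2) / 6 = 24/6 = 4

Step 2 — sample variances and covariances s[i,j] = (1/(n-1)) · Σ_k (x_{k,i} - mean_i) · (x_{k,j} - mean_j), with n-1 = 5:
  s[X_1,X_1] = ((-2.8333)·(-2.8333) + (0.1667)·(0.1667) + (2.1667)·(2.1667) + (1.1667)·(1.1667) + (-0.8333)·(-0.8333) + (0.1667)·(0.1667)) / 5 = 14.8333/5 = 2.9667
  s[X_1,X_2] = ((-2.8333)·(2) + (0.1667)·(3) + (2.1667)·(0) + (1.1667)·(-2) + (-0.8333)·(-1) + (0.1667)·(-2)) / 5 = -7/5 = -1.4
  s[X_2,X_2] = ((2)·(2) + (3)·(3) + (0)·(0) + (-2)·(-2) + (-1)·(-1) + (-2)·(-2)) / 5 = 22/5 = 4.4
  Sample standard deviations s_i = √(s[i,i]):
  s(X_1) = √(2.9667) = 1.7224
  s(X_2) = √(4.4) = 2.0976

Step 3 — r_{ij} = s_{ij} / (s_i · s_j):
  r[X_1,X_1] = 1 (diagonal).
  r[X_1,X_2] = -1.4 / (1.7224 · 2.0976) = -1.4 / 3.6129 = -0.3875
  r[X_2,X_2] = 1 (diagonal).

R is symmetric with unit diagonal. Assembling:

R = [[1, -0.3875],
 [-0.3875, 1]]


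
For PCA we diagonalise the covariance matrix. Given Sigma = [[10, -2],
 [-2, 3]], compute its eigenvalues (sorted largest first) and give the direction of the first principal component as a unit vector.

Step 1 — characteristic polynomial of 2×2 Sigma:
  det(Sigma - λI) = λ² - trace · λ + det = 0.
  trace = 10 + 3 = 13, det = 10·3 - (-2)² = 26.
Step 2 — discriminant:
  Δ = trace² - 4·det = 169 - 104 = 65.
Step 3 — eigenvalues:
  λ = (trace ± √Δ)/2 = (13 ± 8.0623)/2,
  λ_1 = 10.5311,  λ_2 = 2.4689.

Step 4 — unit eigenvector for λ_1: solve (Sigma - λ_1 I)v = 0. First row:
  (10 - 10.5311)·v_x + (-2)·v_y = 0, i.e. (-0.5311)·v_x + (-2)·v_y = 0,
  so v ∝ (b, λ_1 - a) = (-2, 0.5311); multiply by -1 so the first entry is positive: u = (2, -0.5311).
  ||u|| = √((2)² + (-0.5311)²) = √(4.2821) ≈ 2.0693,
  v_1 = u/||u|| ≈ (0.9665, -0.2567) (||v_1|| = 1).

λ_1 = 10.5311,  λ_2 = 2.4689;  v_1 ≈ (0.9665, -0.2567)


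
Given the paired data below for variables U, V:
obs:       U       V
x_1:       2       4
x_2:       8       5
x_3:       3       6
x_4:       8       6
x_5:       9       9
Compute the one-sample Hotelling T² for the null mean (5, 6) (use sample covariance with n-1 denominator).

Step 1 — sample mean vector:
  mean(U) = (2 + 8 + 3 + 8 + 9) / 5 = 30/5 = 6
  mean(V) = (4 + 5 + 6 + 6 + 9) / 5 = 30/5 = 6
  x̄ = (6, 6),  deviation x̄ - mu_0 = (6, 6) - (5, 6) = (1, 0).

Step 2 — sample covariance matrix, S[i,j] = (1/(n-1)) · Σ_k (x_{k,i} - mean_i) · (x_{k,j} - mean_j), divisor n-1 = 4:
  S[U,U] = ((-4)·(-4) + (2)·(2) + (-3)·(-3) + (2)·(2) + (3)·(3)) / 4 = 42/4 = 10.5
  S[U,V] = ((-4)·(-2) + (2)·(-1) + (-3)·(0) + (2)·(0) + (3)·(3)) / 4 = 15/4 = 3.75
  S[V,V] = ((-2)·(-2) + (-1)·(-1) + (0)·(0) + (0)·(0) + (3)·(3)) / 4 = 14/4 = 3.5
  S = [[10.5, 3.75],
 [3.75, 3.5]].

Step 3 — invert S. det(S) = 10.5·3.5 - (3.75)² = 22.6875.
  S^{-1} = (1/det) · [[d, -b], [-b, a]] = [[0.1543, -0.1653],
 [-0.1653, 0.4628]].

Step 4 — quadratic form (x̄ - mu_0)^T · S^{-1} · (x̄ - mu_0):
  S^{-1} · (x̄ - mu_0) = (0.1543, -0.1653),
  (x̄ - mu_0)^T · [...] = (1)·(0.1543) + (0)·(-0.1653) = 0.1543.

Step 5 — scale by n: T² = 5 · 0.1543 = 0.7713.

T² ≈ 0.7713


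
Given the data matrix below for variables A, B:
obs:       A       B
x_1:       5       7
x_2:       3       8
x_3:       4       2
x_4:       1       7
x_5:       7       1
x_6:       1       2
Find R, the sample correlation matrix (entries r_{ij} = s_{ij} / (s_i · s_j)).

Step 1 — column means:
  mean(A) = (5 + 3 + 4 + 1 + 7 + 1) / 6 = 21/6 = 3.5
  mean(B) = (7 + 8 + 2 + 7 + 1 + 2) / 6 = 27/6 = 4.5

Step 2 — sample variances and covariances s[i,j] = (1/(n-1)) · Σ_k (x_{k,i} - mean_i) · (x_{k,j} - mean_j), with n-1 = 5:
  s[A,A] = ((1.5)·(1.5) + (-0.5)·(-0.5) + (0.5)·(0.5) + (-2.5)·(-2.5) + (3.5)·(3.5) + (-2.5)·(-2.5)) / 5 = 27.5/5 = 5.5
  s[A,B] = ((1.5)·(2.5) + (-0.5)·(3.5) + (0.5)·(-2.5) + (-2.5)·(2.5) + (3.5)·(-3.5) + (-2.5)·(-2.5)) / 5 = -11.5/5 = -2.3
  s[B,B] = ((2.5)·(2.5) + (3.5)·(3.5) + (-2.5)·(-2.5) + (2.5)·(2.5) + (-3.5)·(-3.5) + (-2.5)·(-2.5)) / 5 = 49.5/5 = 9.9
  Sample standard deviations s_i = √(s[i,i]):
  s(A) = √(5.5) = 2.3452
  s(B) = √(9.9) = 3.1464

Step 3 — r_{ij} = s_{ij} / (s_i · s_j):
  r[A,A] = 1 (diagonal).
  r[A,B] = -2.3 / (2.3452 · 3.1464) = -2.3 / 7.379 = -0.3117
  r[B,B] = 1 (diagonal).

R is symmetric with unit diagonal. Assembling:

R = [[1, -0.3117],
 [-0.3117, 1]]


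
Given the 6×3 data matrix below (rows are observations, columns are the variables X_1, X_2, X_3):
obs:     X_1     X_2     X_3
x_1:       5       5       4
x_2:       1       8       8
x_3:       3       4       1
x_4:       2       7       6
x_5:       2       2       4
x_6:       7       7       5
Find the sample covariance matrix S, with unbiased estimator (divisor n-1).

Step 1 — column means:
  mean(X_1) = (5 + 1 + 3 + 2 + 2 + 7) / 6 = 20/6 = 3.3333
  mean(X_2) = (5 + 8 + 4 + 7 + 2 + 7) / 6 = 33/6 = 5.5
  mean(X_3) = (4 + 8 + 1 + 6 + 4 + 5) / 6 = 28/6 = 4.6667

Step 2 — sample covariance S[i,j] = (1/(n-1)) · Σ_k (x_{k,i} - mean_i) · (x_{k,j} - mean_j), with n-1 = 5.
  S[X_1,X_1] = ((1.6667)·(1.6667) + (-2.3333)·(-2.3333) + (-0.3333)·(-0.3333) + (-1.3333)·(-1.3333) + (-1.3333)·(-1.3333) + (3.6667)·(3.6667)) / 5 = 25.3333/5 = 5.0667
  S[X_1,X_2] = ((1.6667)·(-0.5) + (-2.3333)·(2.5) + (-0.3333)·(-1.5) + (-1.3333)·(1.5) + (-1.3333)·(-3.5) + (3.6667)·(1.5)) / 5 = 2/5 = 0.4
  S[X_1,X_3] = ((1.6667)·(-0.6667) + (-2.3333)·(3.3333) + (-0.3333)·(-3.6667) + (-1.3333)·(1.3333) + (-1.3333)·(-0.6667) + (3.6667)·(0.3333)) / 5 = -7.3333/5 = -1.4667
  S[X_2,X_2] = ((-0.5)·(-0.5) + (2.5)·(2.5) + (-1.5)·(-1.5) + (1.5)·(1.5) + (-3.5)·(-3.5) + (1.5)·(1.5)) / 5 = 25.5/5 = 5.1
  S[X_2,X_3] = ((-0.5)·(-0.6667) + (2.5)·(3.3333) + (-1.5)·(-3.6667) + (1.5)·(1.3333) + (-3.5)·(-0.6667) + (1.5)·(0.3333)) / 5 = 19/5 = 3.8
  S[X_3,X_3] = ((-0.6667)·(-0.6667) + (3.3333)·(3.3333) + (-3.6667)·(-3.6667) + (1.3333)·(1.3333) + (-0.6667)·(-0.6667) + (0.3333)·(0.3333)) / 5 = 27.3333/5 = 5.4667

S is symmetric (S[j,i] = S[i,j]). Assembling:

S = [[5.0667, 0.4, -1.4667],
 [0.4, 5.1, 3.8],
 [-1.4667, 3.8, 5.4667]]


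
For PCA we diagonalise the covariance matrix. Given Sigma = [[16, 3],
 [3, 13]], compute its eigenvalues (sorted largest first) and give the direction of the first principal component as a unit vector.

Step 1 — characteristic polynomial of 2×2 Sigma:
  det(Sigma - λI) = λ² - trace · λ + det = 0.
  trace = 16 + 13 = 29, det = 16·13 - (3)² = 199.
Step 2 — discriminant:
  Δ = trace² - 4·det = 841 - 796 = 45.
Step 3 — eigenvalues:
  λ = (trace ± √Δ)/2 = (29 ± 6.7082)/2,
  λ_1 = 17.8541,  λ_2 = 11.1459.

Step 4 — unit eigenvector for λ_1: solve (Sigma - λ_1 I)v = 0. First row:
  (16 - 17.8541)·v_x + (3)·v_y = 0, i.e. (-1.8541)·v_x + (3)·v_y = 0,
  so v ∝ (b, λ_1 - a) = (3, 1.8541) = u.
  ||u|| = √((3)² + (1.8541)²) = √(12.4377) ≈ 3.5267,
  v_1 = u/||u|| ≈ (0.8507, 0.5257) (||v_1|| = 1).

λ_1 = 17.8541,  λ_2 = 11.1459;  v_1 ≈ (0.8507, 0.5257)


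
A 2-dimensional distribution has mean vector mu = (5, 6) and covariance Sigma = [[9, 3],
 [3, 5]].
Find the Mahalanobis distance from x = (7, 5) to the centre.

Step 1 — centre the observation: (x - mu) = (2, -1).

Step 2 — invert Sigma. det(Sigma) = 9·5 - (3)² = 36.
  Sigma^{-1} = (1/det) · [[d, -b], [-b, a]] = [[0.1389, -0.0833],
 [-0.0833, 0.25]].

Step 3 — form the quadratic (x - mu)^T · Sigma^{-1} · (x - mu):
  Sigma^{-1} · (x - mu) = (0.3611, -0.4167).
  (x - mu)^T · [Sigma^{-1} · (x - mu)] = (2)·(0.3611) + (-1)·(-0.4167) = 1.1389.

Step 4 — take square root: d = √(1.1389) ≈ 1.0672.

d(x, mu) = √(1.1389) ≈ 1.0672


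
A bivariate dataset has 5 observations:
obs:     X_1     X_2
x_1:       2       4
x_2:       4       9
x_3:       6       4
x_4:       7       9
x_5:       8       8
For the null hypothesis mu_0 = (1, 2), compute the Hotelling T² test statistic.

Step 1 — sample mean vector:
  mean(X_1) = (2 + 4 + 6 + 7 + 8) / 5 = 27/5 = 5.4
  mean(X_2) = (4 + 9 + 4 + 9 + 8) / 5 = 34/5 = 6.8
  x̄ = (5.4, 6.8),  deviation x̄ - mu_0 = (5.4, 6.8) - (1, 2) = (4.4, 4.8).

Step 2 — sample covariance matrix, S[i,j] = (1/(n-1)) · Σ_k (x_{k,i} - mean_i) · (x_{k,j} - mean_j), divisor n-1 = 4:
  S[X_1,X_1] = ((-3.4)·(-3.4) + (-1.4)·(-1.4) + (0.6)·(0.6) + (1.6)·(1.6) + (2.6)·(2.6)) / 4 = 23.2/4 = 5.8
  S[X_1,X_2] = ((-3.4)·(-2.8) + (-1.4)·(2.2) + (0.6)·(-2.8) + (1.6)·(2.2) + (2.6)·(1.2)) / 4 = 11.4/4 = 2.85
  S[X_2,X_2] = ((-2.8)·(-2.8) + (2.2)·(2.2) + (-2.8)·(-2.8) + (2.2)·(2.2) + (1.2)·(1.2)) / 4 = 26.8/4 = 6.7
  S = [[5.8, 2.85],
 [2.85, 6.7]].

Step 3 — invert S. det(S) = 5.8·6.7 - (2.85)² = 30.7375.
  S^{-1} = (1/det) · [[d, -b], [-b, a]] = [[0.218, -0.0927],
 [-0.0927, 0.1887]].

Step 4 — quadratic form (x̄ - mu_0)^T · S^{-1} · (x̄ - mu_0):
  S^{-1} · (x̄ - mu_0) = (0.514, 0.4978),
  (x̄ - mu_0)^T · [...] = (4.4)·(0.514) + (4.8)·(0.4978) = 4.651.

Step 5 — scale by n: T² = 5 · 4.651 = 23.255.

T² ≈ 23.255


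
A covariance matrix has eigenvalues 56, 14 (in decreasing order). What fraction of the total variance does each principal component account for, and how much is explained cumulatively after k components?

Step 1 — total variance = trace(Sigma) = Σ λ_i = 56 + 14 = 70.

Step 2 — fraction explained by component i = λ_i / Σ λ:
  PC1: 56/70 = 0.8
  PC2: 14/70 = 0.2

Step 3 — cumulative fraction after k components = (λ_1 + ... + λ_k) / Σ λ:
  k = 1: 56/70 = 0.8
  k = 2: (56 + 14)/70 = 70/70 = 1

Summary (fraction, with percent):

explained: PC1 0.8 (80%), PC2 0.2 (20%);  cumulative: 0.8, 1


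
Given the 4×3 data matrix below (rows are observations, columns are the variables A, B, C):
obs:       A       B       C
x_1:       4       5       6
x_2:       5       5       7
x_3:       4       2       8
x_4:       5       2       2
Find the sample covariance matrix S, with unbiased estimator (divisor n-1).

Step 1 — column means:
  mean(A) = (4 + 5 + 4 + 5) / 4 = 18/4 = 4.5
  mean(B) = (5 + 5 + 2 + 2) / 4 = 14/4 = 3.5
  mean(C) = (6 + 7 + 8 + 2) / 4 = 23/4 = 5.75

Step 2 — sample covariance S[i,j] = (1/(n-1)) · Σ_k (x_{k,i} - mean_i) · (x_{k,j} - mean_j), with n-1 = 3.
  S[A,A] = ((-0.5)·(-0.5) + (0.5)·(0.5) + (-0.5)·(-0.5) + (0.5)·(0.5)) / 3 = 1/3 = 0.3333
  S[A,B] = ((-0.5)·(1.5) + (0.5)·(1.5) + (-0.5)·(-1.5) + (0.5)·(-1.5)) / 3 = 0/3 = 0
  S[A,C] = ((-0.5)·(0.25) + (0.5)·(1.25) + (-0.5)·(2.25) + (0.5)·(-3.75)) / 3 = -2.5/3 = -0.8333
  S[B,B] = ((1.5)·(1.5) + (1.5)·(1.5) + (-1.5)·(-1.5) + (-1.5)·(-1.5)) / 3 = 9/3 = 3
  S[B,C] = ((1.5)·(0.25) + (1.5)·(1.25) + (-1.5)·(2.25) + (-1.5)·(-3.75)) / 3 = 4.5/3 = 1.5
  S[C,C] = ((0.25)·(0.25) + (1.25)·(1.25) + (2.25)·(2.25) + (-3.75)·(-3.75)) / 3 = 20.75/3 = 6.9167

S is symmetric (S[j,i] = S[i,j]). Assembling:

S = [[0.3333, 0, -0.8333],
 [0, 3, 1.5],
 [-0.8333, 1.5, 6.9167]]


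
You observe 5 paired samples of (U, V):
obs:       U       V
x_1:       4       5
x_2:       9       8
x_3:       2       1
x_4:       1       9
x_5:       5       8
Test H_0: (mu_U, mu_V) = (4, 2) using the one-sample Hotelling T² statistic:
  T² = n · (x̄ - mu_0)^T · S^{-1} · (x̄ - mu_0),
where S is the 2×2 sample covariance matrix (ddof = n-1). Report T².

Step 1 — sample mean vector:
  mean(U) = (4 + 9 + 2 + 1 + 5) / 5 = 21/5 = 4.2
  mean(V) = (5 + 8 + 1 + 9 + 8) / 5 = 31/5 = 6.2
  x̄ = (4.2, 6.2),  deviation x̄ - mu_0 = (4.2, 6.2) - (4, 2) = (0.2, 4.2).

Step 2 — sample covariance matrix, S[i,j] = (1/(n-1)) · Σ_k (x_{k,i} - mean_i) · (x_{k,j} - mean_j), divisor n-1 = 4:
  S[U,U] = ((-0.2)·(-0.2) + (4.8)·(4.8) + (-2.2)·(-2.2) + (-3.2)·(-3.2) + (0.8)·(0.8)) / 4 = 38.8/4 = 9.7
  S[U,V] = ((-0.2)·(-1.2) + (4.8)·(1.8) + (-2.2)·(-5.2) + (-3.2)·(2.8) + (0.8)·(1.8)) / 4 = 12.8/4 = 3.2
  S[V,V] = ((-1.2)·(-1.2) + (1.8)·(1.8) + (-5.2)·(-5.2) + (2.8)·(2.8) + (1.8)·(1.8)) / 4 = 42.8/4 = 10.7
  S = [[9.7, 3.2],
 [3.2, 10.7]].

Step 3 — invert S. det(S) = 9.7·10.7 - (3.2)² = 93.55.
  S^{-1} = (1/det) · [[d, -b], [-b, a]] = [[0.1144, -0.0342],
 [-0.0342, 0.1037]].

Step 4 — quadratic form (x̄ - mu_0)^T · S^{-1} · (x̄ - mu_0):
  S^{-1} · (x̄ - mu_0) = (-0.1208, 0.4286),
  (x̄ - mu_0)^T · [...] = (0.2)·(-0.1208) + (4.2)·(0.4286) = 1.7762.

Step 5 — scale by n: T² = 5 · 1.7762 = 8.8808.

T² ≈ 8.8808


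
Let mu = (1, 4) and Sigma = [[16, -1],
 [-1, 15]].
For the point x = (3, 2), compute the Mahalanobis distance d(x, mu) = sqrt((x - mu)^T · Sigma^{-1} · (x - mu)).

Step 1 — centre the observation: (x - mu) = (2, -2).

Step 2 — invert Sigma. det(Sigma) = 16·15 - (-1)² = 239.
  Sigma^{-1} = (1/det) · [[d, -b], [-b, a]] = [[0.0628, 0.0042],
 [0.0042, 0.0669]].

Step 3 — form the quadratic (x - mu)^T · Sigma^{-1} · (x - mu):
  Sigma^{-1} · (x - mu) = (0.1172, -0.1255).
  (x - mu)^T · [Sigma^{-1} · (x - mu)] = (2)·(0.1172) + (-2)·(-0.1255) = 0.4854.

Step 4 — take square root: d = √(0.4854) ≈ 0.6967.

d(x, mu) = √(0.4854) ≈ 0.6967


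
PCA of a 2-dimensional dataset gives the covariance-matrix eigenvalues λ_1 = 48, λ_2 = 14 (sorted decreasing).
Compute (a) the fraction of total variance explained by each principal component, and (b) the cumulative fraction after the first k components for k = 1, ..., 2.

Step 1 — total variance = trace(Sigma) = Σ λ_i = 48 + 14 = 62.

Step 2 — fraction explained by component i = λ_i / Σ λ:
  PC1: 48/62 = 0.7742
  PC2: 14/62 = 0.2258

Step 3 — cumulative fraction after k components = (λ_1 + ... + λ_k) / Σ λ:
  k = 1: 48/62 = 0.7742
  k = 2: (48 + 14)/62 = 62/62 = 1

Summary (fraction, with percent):

explained: PC1 0.7742 (77.42%), PC2 0.2258 (22.58%);  cumulative: 0.7742, 1


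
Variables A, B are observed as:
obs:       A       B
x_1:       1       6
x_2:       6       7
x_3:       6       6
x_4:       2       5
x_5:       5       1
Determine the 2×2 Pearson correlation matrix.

Step 1 — column means:
  mean(A) = (1 + 6 + 6 + 2 + 5) / 5 = 20/5 = 4
  mean(B) = (6 + 7 + 6 + 5 + 1) / 5 = 25/5 = 5

Step 2 — sample variances and covariances s[i,j] = (1/(n-1)) · Σ_k (x_{k,i} - mean_i) · (x_{k,j} - mean_j), with n-1 = 4:
  s[A,A] = ((-3)·(-3) + (2)·(2) + (2)·(2) + (-2)·(-2) + (1)·(1)) / 4 = 22/4 = 5.5
  s[A,B] = ((-3)·(1) + (2)·(2) + (2)·(1) + (-2)·(0) + (1)·(-4)) / 4 = -1/4 = -0.25
  s[B,B] = ((1)·(1) + (2)·(2) + (1)·(1) + (0)·(0) + (-4)·(-4)) / 4 = 22/4 = 5.5
  Sample standard deviations s_i = √(s[i,i]):
  s(A) = √(5.5) = 2.3452
  s(B) = √(5.5) = 2.3452

Step 3 — r_{ij} = s_{ij} / (s_i · s_j):
  r[A,A] = 1 (diagonal).
  r[A,B] = -0.25 / (2.3452 · 2.3452) = -0.25 / 5.5 = -0.0455
  r[B,B] = 1 (diagonal).

R is symmetric with unit diagonal. Assembling:

R = [[1, -0.0455],
 [-0.0455, 1]]


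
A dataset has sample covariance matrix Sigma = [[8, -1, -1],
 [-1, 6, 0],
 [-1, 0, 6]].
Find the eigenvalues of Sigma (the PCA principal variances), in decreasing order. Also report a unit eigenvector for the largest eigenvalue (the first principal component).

Step 1 — characteristic polynomial p(λ) = det(λI - Sigma) = λ³ - tr·λ² + c_1·λ - det, where tr = trace, c_1 = sum of the principal 2×2 minors, det = det(Sigma):
  tr = 8 + 6 + 6 = 20,
  c_1 = (8·6 - (-1)²) + (8·6 - (-1)²) + (6·6 - (0)²) = 47 + 47 + 36 = 130,
  det = 8·(6·6 - (0)²) - (-1)·((-1)·6 - (0)·(-1)) + (-1)·((-1)·(0) - 6·(-1)) = 8·(36) - (-1)·(-6) + (-1)·(6) = 276.
  So p(λ) = λ³ - 20λ² + 130λ - 276.
Step 2 — look for an integer root (rational root theorem: any rational root is an integer divisor of 276). Testing λ = 6:
  p(6) = 216 - 720 + 780 - 276 = 0  ✓
  Dividing out (λ - 6): p(λ) = (λ - 6)(λ² - 14λ + 46).
Step 3 — remaining eigenvalues from the quadratic λ² - 14λ + 46 = 0:
  Δ = 14² - 4·46 = 196 - 184 = 12,  λ = (14 ± √12)/2 = (14 ± 3.4641)/2 ≈ 8.7321 or 5.2679.
  Sorted: λ_1 = 8.7321,  λ_2 = 6,  λ_3 = 5.2679  (check: sum = 20 = tr ✓).

Step 4 — unit eigenvector for λ_1 ≈ 8.7321: v spans the null space of (Sigma - λ_1 I), whose rows are
  r_1 = (-0.7321, -1, -1),  r_2 = (-1, -2.7321, 0),  r_3 = (-1, 0, -2.7321).
  v is orthogonal to every row, so take v ∝ r_1 × r_2 = ((-1)·(0) - (-1)·(-2.7321), (-1)·(-1) - (-0.7321)·(0), (-0.7321)·(-2.7321) - (-1)·(-1)) ≈ (-2.7321, 1, 1).
  Rescale (multiply by -1 so the first nonzero entry is positive): u = (2.7321, -1, -1).
  ||u|| = √((2.7321)² + (-1)² + (-1)²) = √(9.4641) ≈ 3.0764,  v_1 = u/||u|| ≈ (0.8881, -0.3251, -0.3251) (||v_1|| = 1).

λ_1 = 8.7321,  λ_2 = 6,  λ_3 = 5.2679;  v_1 ≈ (0.8881, -0.3251, -0.3251)


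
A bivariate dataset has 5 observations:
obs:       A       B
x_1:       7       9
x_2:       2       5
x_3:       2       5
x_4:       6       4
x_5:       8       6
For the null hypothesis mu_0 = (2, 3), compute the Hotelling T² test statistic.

Step 1 — sample mean vector:
  mean(A) = (7 + 2 + 2 + 6 + 8) / 5 = 25/5 = 5
  mean(B) = (9 + 5 + 5 + 4 + 6) / 5 = 29/5 = 5.8
  x̄ = (5, 5.8),  deviation x̄ - mu_0 = (5, 5.8) - (2, 3) = (3, 2.8).

Step 2 — sample covariance matrix, S[i,j] = (1/(n-1)) · Σ_k (x_{k,i} - mean_i) · (x_{k,j} - mean_j), divisor n-1 = 4:
  S[A,A] = ((2)·(2) + (-3)·(-3) + (-3)·(-3) + (1)·(1) + (3)·(3)) / 4 = 32/4 = 8
  S[A,B] = ((2)·(3.2) + (-3)·(-0.8) + (-3)·(-0.8) + (1)·(-1.8) + (3)·(0.2)) / 4 = 10/4 = 2.5
  S[B,B] = ((3.2)·(3.2) + (-0.8)·(-0.8) + (-0.8)·(-0.8) + (-1.8)·(-1.8) + (0.2)·(0.2)) / 4 = 14.8/4 = 3.7
  S = [[8, 2.5],
 [2.5, 3.7]].

Step 3 — invert S. det(S) = 8·3.7 - (2.5)² = 23.35.
  S^{-1} = (1/det) · [[d, -b], [-b, a]] = [[0.1585, -0.1071],
 [-0.1071, 0.3426]].

Step 4 — quadratic form (x̄ - mu_0)^T · S^{-1} · (x̄ - mu_0):
  S^{-1} · (x̄ - mu_0) = (0.1756, 0.6381),
  (x̄ - mu_0)^T · [...] = (3)·(0.1756) + (2.8)·(0.6381) = 2.3135.

Step 5 — scale by n: T² = 5 · 2.3135 = 11.5675.

T² ≈ 11.5675


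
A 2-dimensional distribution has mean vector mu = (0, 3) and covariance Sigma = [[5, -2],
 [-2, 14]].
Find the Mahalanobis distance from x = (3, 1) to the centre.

Step 1 — centre the observation: (x - mu) = (3, -2).

Step 2 — invert Sigma. det(Sigma) = 5·14 - (-2)² = 66.
  Sigma^{-1} = (1/det) · [[d, -b], [-b, a]] = [[0.2121, 0.0303],
 [0.0303, 0.0758]].

Step 3 — form the quadratic (x - mu)^T · Sigma^{-1} · (x - mu):
  Sigma^{-1} · (x - mu) = (0.5758, -0.0606).
  (x - mu)^T · [Sigma^{-1} · (x - mu)] = (3)·(0.5758) + (-2)·(-0.0606) = 1.8485.

Step 4 — take square root: d = √(1.8485) ≈ 1.3596.

d(x, mu) = √(1.8485) ≈ 1.3596


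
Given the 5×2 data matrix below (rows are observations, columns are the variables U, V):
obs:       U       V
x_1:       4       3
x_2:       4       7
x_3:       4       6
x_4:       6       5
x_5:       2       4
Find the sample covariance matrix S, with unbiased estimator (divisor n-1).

Step 1 — column means:
  mean(U) = (4 + 4 + 4 + 6 + 2) / 5 = 20/5 = 4
  mean(V) = (3 + 7 + 6 + 5 + 4) / 5 = 25/5 = 5

Step 2 — sample covariance S[i,j] = (1/(n-1)) · Σ_k (x_{k,i} - mean_i) · (x_{k,j} - mean_j), with n-1 = 4.
  S[U,U] = ((0)·(0) + (0)·(0) + (0)·(0) + (2)·(2) + (-2)·(-2)) / 4 = 8/4 = 2
  S[U,V] = ((0)·(-2) + (0)·(2) + (0)·(1) + (2)·(0) + (-2)·(-1)) / 4 = 2/4 = 0.5
  S[V,V] = ((-2)·(-2) + (2)·(2) + (1)·(1) + (0)·(0) + (-1)·(-1)) / 4 = 10/4 = 2.5

S is symmetric (S[j,i] = S[i,j]). Assembling:

S = [[2, 0.5],
 [0.5, 2.5]]


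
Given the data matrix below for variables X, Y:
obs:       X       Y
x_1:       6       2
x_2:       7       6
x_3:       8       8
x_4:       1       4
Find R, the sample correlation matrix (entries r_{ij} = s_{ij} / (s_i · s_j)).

Step 1 — column means:
  mean(X) = (6 + 7 + 8 + 1) / 4 = 22/4 = 5.5
  mean(Y) = (2 + 6 + 8 + 4) / 4 = 20/4 = 5

Step 2 — sample variances and covariances s[i,j] = (1/(n-1)) · Σ_k (x_{k,i} - mean_i) · (x_{k,j} - mean_j), with n-1 = 3:
  s[X,X] = ((0.5)·(0.5) + (1.5)·(1.5) + (2.5)·(2.5) + (-4.5)·(-4.5)) / 3 = 29/3 = 9.6667
  s[X,Y] = ((0.5)·(-3) + (1.5)·(1) + (2.5)·(3) + (-4.5)·(-1)) / 3 = 12/3 = 4
  s[Y,Y] = ((-3)·(-3) + (1)·(1) + (3)·(3) + (-1)·(-1)) / 3 = 20/3 = 6.6667
  Sample standard deviations s_i = √(s[i,i]):
  s(X) = √(9.6667) = 3.1091
  s(Y) = √(6.6667) = 2.582

Step 3 — r_{ij} = s_{ij} / (s_i · s_j):
  r[X,X] = 1 (diagonal).
  r[X,Y] = 4 / (3.1091 · 2.582) = 4 / 8.0277 = 0.4983
  r[Y,Y] = 1 (diagonal).

R is symmetric with unit diagonal. Assembling:

R = [[1, 0.4983],
 [0.4983, 1]]


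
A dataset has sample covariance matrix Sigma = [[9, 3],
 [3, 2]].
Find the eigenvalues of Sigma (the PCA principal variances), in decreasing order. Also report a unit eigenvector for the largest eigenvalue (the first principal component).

Step 1 — characteristic polynomial of 2×2 Sigma:
  det(Sigma - λI) = λ² - trace · λ + det = 0.
  trace = 9 + 2 = 11, det = 9·2 - (3)² = 9.
Step 2 — discriminant:
  Δ = trace² - 4·det = 121 - 36 = 85.
Step 3 — eigenvalues:
  λ = (trace ± √Δ)/2 = (11 ± 9.2195)/2,
  λ_1 = 10.1098,  λ_2 = 0.8902.

Step 4 — unit eigenvector for λ_1: solve (Sigma - λ_1 I)v = 0. First row:
  (9 - 10.1098)·v_x + (3)·v_y = 0, i.e. (-1.1098)·v_x + (3)·v_y = 0,
  so v ∝ (b, λ_1 - a) = (3, 1.1098) = u.
  ||u|| = √((3)² + (1.1098)²) = √(10.2316) ≈ 3.1987,
  v_1 = u/||u|| ≈ (0.9379, 0.3469) (||v_1|| = 1).

λ_1 = 10.1098,  λ_2 = 0.8902;  v_1 ≈ (0.9379, 0.3469)


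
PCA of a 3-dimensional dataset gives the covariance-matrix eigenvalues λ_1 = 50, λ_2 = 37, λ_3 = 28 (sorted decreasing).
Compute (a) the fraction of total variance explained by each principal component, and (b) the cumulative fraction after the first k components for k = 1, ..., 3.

Step 1 — total variance = trace(Sigma) = Σ λ_i = 50 + 37 + 28 = 115.

Step 2 — fraction explained by component i = λ_i / Σ λ:
  PC1: 50/115 = 0.4348
  PC2: 37/115 = 0.3217
  PC3: 28/115 = 0.2435

Step 3 — cumulative fraction after k components = (λ_1 + ... + λ_k) / Σ λ:
  k = 1: 50/115 = 0.4348
  k = 2: (50 + 37)/115 = 87/115 = 0.7565
  k = 3: (50 + 37 + 28)/115 = 115/115 = 1

Summary (fraction, with percent):

explained: PC1 0.4348 (43.48%), PC2 0.3217 (32.17%), PC3 0.2435 (24.35%);  cumulative: 0.4348, 0.7565, 1


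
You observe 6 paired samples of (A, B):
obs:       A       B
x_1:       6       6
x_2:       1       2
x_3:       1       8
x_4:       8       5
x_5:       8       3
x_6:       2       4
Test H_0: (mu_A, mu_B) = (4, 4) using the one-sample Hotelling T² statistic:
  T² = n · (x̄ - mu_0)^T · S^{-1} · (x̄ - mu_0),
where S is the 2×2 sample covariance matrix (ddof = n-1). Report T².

Step 1 — sample mean vector:
  mean(A) = (6 + 1 + 1 + 8 + 8 + 2) / 6 = 26/6 = 4.3333
  mean(B) = (6 + 2 + 8 + 5 + 3 + 4) / 6 = 28/6 = 4.6667
  x̄ = (4.3333, 4.6667),  deviation x̄ - mu_0 = (4.3333, 4.6667) - (4, 4) = (0.3333, 0.6667).

Step 2 — sample covariance matrix, S[i,j] = (1/(n-1)) · Σ_k (x_{k,i} - mean_i) · (x_{k,j} - mean_j), divisor n-1 = 5:
  S[A,A] = ((1.6667)·(1.6667) + (-3.3333)·(-3.3333) + (-3.3333)·(-3.3333) + (3.6667)·(3.6667) + (3.6667)·(3.6667) + (-2.3333)·(-2.3333)) / 5 = 57.3333/5 = 11.4667
  S[A,B] = ((1.6667)·(1.3333) + (-3.3333)·(-2.6667) + (-3.3333)·(3.3333) + (3.6667)·(0.3333) + (3.6667)·(-1.6667) + (-2.3333)·(-0.6667)) / 5 = -3.3333/5 = -0.6667
  S[B,B] = ((1.3333)·(1.3333) + (-2.6667)·(-2.6667) + (3.3333)·(3.3333) + (0.3333)·(0.3333) + (-1.6667)·(-1.6667) + (-0.6667)·(-0.6667)) / 5 = 23.3333/5 = 4.6667
  S = [[11.4667, -0.6667],
 [-0.6667, 4.6667]].

Step 3 — invert S. det(S) = 11.4667·4.6667 - (-0.6667)² = 53.0667.
  S^{-1} = (1/det) · [[d, -b], [-b, a]] = [[0.0879, 0.0126],
 [0.0126, 0.2161]].

Step 4 — quadratic form (x̄ - mu_0)^T · S^{-1} · (x̄ - mu_0):
  S^{-1} · (x̄ - mu_0) = (0.0377, 0.1482),
  (x̄ - mu_0)^T · [...] = (0.3333)·(0.0377) + (0.6667)·(0.1482) = 0.1114.

Step 5 — scale by n: T² = 6 · 0.1114 = 0.6683.

T² ≈ 0.6683


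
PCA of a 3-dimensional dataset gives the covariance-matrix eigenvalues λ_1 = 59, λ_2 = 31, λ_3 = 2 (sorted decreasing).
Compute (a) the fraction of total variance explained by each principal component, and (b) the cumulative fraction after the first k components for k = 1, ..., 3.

Step 1 — total variance = trace(Sigma) = Σ λ_i = 59 + 31 + 2 = 92.

Step 2 — fraction explained by component i = λ_i / Σ λ:
  PC1: 59/92 = 0.6413
  PC2: 31/92 = 0.337
  PC3: 2/92 = 0.0217

Step 3 — cumulative fraction after k components = (λ_1 + ... + λ_k) / Σ λ:
  k = 1: 59/92 = 0.6413
  k = 2: (59 + 31)/92 = 90/92 = 0.9783
  k = 3: (59 + 31 + 2)/92 = 92/92 = 1

Summary (fraction, with percent):

explained: PC1 0.6413 (64.13%), PC2 0.337 (33.7%), PC3 0.0217 (2.17%);  cumulative: 0.6413, 0.9783, 1


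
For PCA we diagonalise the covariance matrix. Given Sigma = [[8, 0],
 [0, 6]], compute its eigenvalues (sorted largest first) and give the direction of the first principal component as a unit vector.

Step 1 — characteristic polynomial of 2×2 Sigma:
  det(Sigma - λI) = λ² - trace · λ + det = 0.
  trace = 8 + 6 = 14, det = 8·6 - (0)² = 48.
Step 2 — discriminant:
  Δ = trace² - 4·det = 196 - 192 = 4.
Step 3 — eigenvalues:
  λ = (trace ± √Δ)/2 = (14 ± 2)/2,
  λ_1 = 8,  λ_2 = 6.

Step 4 — unit eigenvector for λ_1: Sigma is diagonal, so its eigenvectors are the coordinate axes. λ_1 = 8 is the diagonal entry on the first coordinate axis, hence
  v_1 = (1, 0) (||v_1|| = 1).

λ_1 = 8,  λ_2 = 6;  v_1 ≈ (1, 0)


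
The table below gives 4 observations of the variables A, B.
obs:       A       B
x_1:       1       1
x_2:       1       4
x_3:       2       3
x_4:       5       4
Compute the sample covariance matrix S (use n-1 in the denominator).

Step 1 — column means:
  mean(A) = (1 + 1 + 2 + 5) / 4 = 9/4 = 2.25
  mean(B) = (1 + 4 + 3 + 4) / 4 = 12/4 = 3

Step 2 — sample covariance S[i,j] = (1/(n-1)) · Σ_k (x_{k,i} - mean_i) · (x_{k,j} - mean_j), with n-1 = 3.
  S[A,A] = ((-1.25)·(-1.25) + (-1.25)·(-1.25) + (-0.25)·(-0.25) + (2.75)·(2.75)) / 3 = 10.75/3 = 3.5833
  S[A,B] = ((-1.25)·(-2) + (-1.25)·(1) + (-0.25)·(0) + (2.75)·(1)) / 3 = 4/3 = 1.3333
  S[B,B] = ((-2)·(-2) + (1)·(1) + (0)·(0) + (1)·(1)) / 3 = 6/3 = 2

S is symmetric (S[j,i] = S[i,j]). Assembling:

S = [[3.5833, 1.3333],
 [1.3333, 2]]


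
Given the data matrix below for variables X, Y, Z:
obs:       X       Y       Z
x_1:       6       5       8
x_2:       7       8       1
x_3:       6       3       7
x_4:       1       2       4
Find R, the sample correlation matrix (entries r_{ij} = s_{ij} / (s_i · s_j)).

Step 1 — column means:
  mean(X) = (6 + 7 + 6 + 1) / 4 = 20/4 = 5
  mean(Y) = (5 + 8 + 3 + 2) / 4 = 18/4 = 4.5
  mean(Z) = (8 + 1 + 7 + 4) / 4 = 20/4 = 5

Step 2 — sample variances and covariances s[i,j] = (1/(n-1)) · Σ_k (x_{k,i} - mean_i) · (x_{k,j} - mean_j), with n-1 = 3:
  s[X,X] = ((1)·(1) + (2)·(2) + (1)·(1) + (-4)·(-4)) / 3 = 22/3 = 7.3333
  s[X,Y] = ((1)·(0.5) + (2)·(3.5) + (1)·(-1.5) + (-4)·(-2.5)) / 3 = 16/3 = 5.3333
  s[X,Z] = ((1)·(3) + (2)·(-4) + (1)·(2) + (-4)·(-1)) / 3 = 1/3 = 0.3333
  s[Y,Y] = ((0.5)·(0.5) + (3.5)·(3.5) + (-1.5)·(-1.5) + (-2.5)·(-2.5)) / 3 = 21/3 = 7
  s[Y,Z] = ((0.5)·(3) + (3.5)·(-4) + (-1.5)·(2) + (-2.5)·(-1)) / 3 = -13/3 = -4.3333
  s[Z,Z] = ((3)·(3) + (-4)·(-4) + (2)·(2) + (-1)·(-1)) / 3 = 30/3 = 10
  Sample standard deviations s_i = √(s[i,i]):
  s(X) = √(7.3333) = 2.708
  s(Y) = √(7) = 2.6458
  s(Z) = √(10) = 3.1623

Step 3 — r_{ij} = s_{ij} / (s_i · s_j):
  r[X,X] = 1 (diagonal).
  r[X,Y] = 5.3333 / (2.708 · 2.6458) = 5.3333 / 7.1647 = 0.7444
  r[X,Z] = 0.3333 / (2.708 · 3.1623) = 0.3333 / 8.5635 = 0.0389
  r[Y,Y] = 1 (diagonal).
  r[Y,Z] = -4.3333 / (2.6458 · 3.1623) = -4.3333 / 8.3666 = -0.5179
  r[Z,Z] = 1 (diagonal).

R is symmetric with unit diagonal. Assembling:

R = [[1, 0.7444, 0.0389],
 [0.7444, 1, -0.5179],
 [0.0389, -0.5179, 1]]


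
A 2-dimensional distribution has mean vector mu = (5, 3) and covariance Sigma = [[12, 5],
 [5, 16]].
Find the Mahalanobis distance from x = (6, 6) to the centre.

Step 1 — centre the observation: (x - mu) = (1, 3).

Step 2 — invert Sigma. det(Sigma) = 12·16 - (5)² = 167.
  Sigma^{-1} = (1/det) · [[d, -b], [-b, a]] = [[0.0958, -0.0299],
 [-0.0299, 0.0719]].

Step 3 — form the quadratic (x - mu)^T · Sigma^{-1} · (x - mu):
  Sigma^{-1} · (x - mu) = (0.006, 0.1856).
  (x - mu)^T · [Sigma^{-1} · (x - mu)] = (1)·(0.006) + (3)·(0.1856) = 0.5629.

Step 4 — take square root: d = √(0.5629) ≈ 0.7502.

d(x, mu) = √(0.5629) ≈ 0.7502


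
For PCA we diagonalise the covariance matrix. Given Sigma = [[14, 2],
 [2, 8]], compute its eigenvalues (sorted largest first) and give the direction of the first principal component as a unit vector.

Step 1 — characteristic polynomial of 2×2 Sigma:
  det(Sigma - λI) = λ² - trace · λ + det = 0.
  trace = 14 + 8 = 22, det = 14·8 - (2)² = 108.
Step 2 — discriminant:
  Δ = trace² - 4·det = 484 - 432 = 52.
Step 3 — eigenvalues:
  λ = (trace ± √Δ)/2 = (22 ± 7.2111)/2,
  λ_1 = 14.6056,  λ_2 = 7.3944.

Step 4 — unit eigenvector for λ_1: solve (Sigma - λ_1 I)v = 0. First row:
  (14 - 14.6056)·v_x + (2)·v_y = 0, i.e. (-0.6056)·v_x + (2)·v_y = 0,
  so v ∝ (b, λ_1 - a) = (2, 0.6056) = u.
  ||u|| = √((2)² + (0.6056)²) = √(4.3667) ≈ 2.0897,
  v_1 = u/||u|| ≈ (0.9571, 0.2898) (||v_1|| = 1).

λ_1 = 14.6056,  λ_2 = 7.3944;  v_1 ≈ (0.9571, 0.2898)


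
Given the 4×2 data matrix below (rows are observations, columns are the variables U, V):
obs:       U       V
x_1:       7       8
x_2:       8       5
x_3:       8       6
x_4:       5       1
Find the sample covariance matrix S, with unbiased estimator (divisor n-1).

Step 1 — column means:
  mean(U) = (7 + 8 + 8 + 5) / 4 = 28/4 = 7
  mean(V) = (8 + 5 + 6 + 1) / 4 = 20/4 = 5

Step 2 — sample covariance S[i,j] = (1/(n-1)) · Σ_k (x_{k,i} - mean_i) · (x_{k,j} - mean_j), with n-1 = 3.
  S[U,U] = ((0)·(0) + (1)·(1) + (1)·(1) + (-2)·(-2)) / 3 = 6/3 = 2
  S[U,V] = ((0)·(3) + (1)·(0) + (1)·(1) + (-2)·(-4)) / 3 = 9/3 = 3
  S[V,V] = ((3)·(3) + (0)·(0) + (1)·(1) + (-4)·(-4)) / 3 = 26/3 = 8.6667

S is symmetric (S[j,i] = S[i,j]). Assembling:

S = [[2, 3],
 [3, 8.6667]]


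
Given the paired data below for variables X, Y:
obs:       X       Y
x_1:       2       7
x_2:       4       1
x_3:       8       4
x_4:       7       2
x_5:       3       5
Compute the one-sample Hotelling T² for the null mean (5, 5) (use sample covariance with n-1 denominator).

Step 1 — sample mean vector:
  mean(X) = (2 + 4 + 8 + 7 + 3) / 5 = 24/5 = 4.8
  mean(Y) = (7 + 1 + 4 + 2 + 5) / 5 = 19/5 = 3.8
  x̄ = (4.8, 3.8),  deviation x̄ - mu_0 = (4.8, 3.8) - (5, 5) = (-0.2, -1.2).

Step 2 — sample covariance matrix, S[i,j] = (1/(n-1)) · Σ_k (x_{k,i} - mean_i) · (x_{k,j} - mean_j), divisor n-1 = 4:
  S[X,X] = ((-2.8)·(-2.8) + (-0.8)·(-0.8) + (3.2)·(3.2) + (2.2)·(2.2) + (-1.8)·(-1.8)) / 4 = 26.8/4 = 6.7
  S[X,Y] = ((-2.8)·(3.2) + (-0.8)·(-2.8) + (3.2)·(0.2) + (2.2)·(-1.8) + (-1.8)·(1.2)) / 4 = -12.2/4 = -3.05
  S[Y,Y] = ((3.2)·(3.2) + (-2.8)·(-2.8) + (0.2)·(0.2) + (-1.8)·(-1.8) + (1.2)·(1.2)) / 4 = 22.8/4 = 5.7
  S = [[6.7, -3.05],
 [-3.05, 5.7]].

Step 3 — invert S. det(S) = 6.7·5.7 - (-3.05)² = 28.8875.
  S^{-1} = (1/det) · [[d, -b], [-b, a]] = [[0.1973, 0.1056],
 [0.1056, 0.2319]].

Step 4 — quadratic form (x̄ - mu_0)^T · S^{-1} · (x̄ - mu_0):
  S^{-1} · (x̄ - mu_0) = (-0.1662, -0.2994),
  (x̄ - mu_0)^T · [...] = (-0.2)·(-0.1662) + (-1.2)·(-0.2994) = 0.3926.

Step 5 — scale by n: T² = 5 · 0.3926 = 1.9628.

T² ≈ 1.9628


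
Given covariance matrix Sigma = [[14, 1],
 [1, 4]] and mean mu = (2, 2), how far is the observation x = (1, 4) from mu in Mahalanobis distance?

Step 1 — centre the observation: (x - mu) = (-1, 2).

Step 2 — invert Sigma. det(Sigma) = 14·4 - (1)² = 55.
  Sigma^{-1} = (1/det) · [[d, -b], [-b, a]] = [[0.0727, -0.0182],
 [-0.0182, 0.2545]].

Step 3 — form the quadratic (x - mu)^T · Sigma^{-1} · (x - mu):
  Sigma^{-1} · (x - mu) = (-0.1091, 0.5273).
  (x - mu)^T · [Sigma^{-1} · (x - mu)] = (-1)·(-0.1091) + (2)·(0.5273) = 1.1636.

Step 4 — take square root: d = √(1.1636) ≈ 1.0787.

d(x, mu) = √(1.1636) ≈ 1.0787


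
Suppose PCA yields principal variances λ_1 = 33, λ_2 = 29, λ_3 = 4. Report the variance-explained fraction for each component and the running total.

Step 1 — total variance = trace(Sigma) = Σ λ_i = 33 + 29 + 4 = 66.

Step 2 — fraction explained by component i = λ_i / Σ λ:
  PC1: 33/66 = 0.5
  PC2: 29/66 = 0.4394
  PC3: 4/66 = 0.0606

Step 3 — cumulative fraction after k components = (λ_1 + ... + λ_k) / Σ λ:
  k = 1: 33/66 = 0.5
  k = 2: (33 + 29)/66 = 62/66 = 0.9394
  k = 3: (33 + 29 + 4)/66 = 66/66 = 1

Summary (fraction, with percent):

explained: PC1 0.5 (50%), PC2 0.4394 (43.94%), PC3 0.0606 (6.06%);  cumulative: 0.5, 0.9394, 1


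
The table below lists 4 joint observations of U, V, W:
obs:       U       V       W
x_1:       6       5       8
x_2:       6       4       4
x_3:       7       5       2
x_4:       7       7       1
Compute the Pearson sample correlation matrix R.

Step 1 — column means:
  mean(U) = (6 + 6 + 7 + 7) / 4 = 26/4 = 6.5
  mean(V) = (5 + 4 + 5 + 7) / 4 = 21/4 = 5.25
  mean(W) = (8 + 4 + 2 + 1) / 4 = 15/4 = 3.75

Step 2 — sample variances and covariances s[i,j] = (1/(n-1)) · Σ_k (x_{k,i} - mean_i) · (x_{k,j} - mean_j), with n-1 = 3:
  s[U,U] = ((-0.5)·(-0.5) + (-0.5)·(-0.5) + (0.5)·(0.5) + (0.5)·(0.5)) / 3 = 1/3 = 0.3333
  s[U,V] = ((-0.5)·(-0.25) + (-0.5)·(-1.25) + (0.5)·(-0.25) + (0.5)·(1.75)) / 3 = 1.5/3 = 0.5
  s[U,W] = ((-0.5)·(4.25) + (-0.5)·(0.25) + (0.5)·(-1.75) + (0.5)·(-2.75)) / 3 = -4.5/3 = -1.5
  s[V,V] = ((-0.25)·(-0.25) + (-1.25)·(-1.25) + (-0.25)·(-0.25) + (1.75)·(1.75)) / 3 = 4.75/3 = 1.5833
  s[V,W] = ((-0.25)·(4.25) + (-1.25)·(0.25) + (-0.25)·(-1.75) + (1.75)·(-2.75)) / 3 = -5.75/3 = -1.9167
  s[W,W] = ((4.25)·(4.25) + (0.25)·(0.25) + (-1.75)·(-1.75) + (-2.75)·(-2.75)) / 3 = 28.75/3 = 9.5833
  Sample standard deviations s_i = √(s[i,i]):
  s(U) = √(0.3333) = 0.5774
  s(V) = √(1.5833) = 1.2583
  s(W) = √(9.5833) = 3.0957

Step 3 — r_{ij} = s_{ij} / (s_i · s_j):
  r[U,U] = 1 (diagonal).
  r[U,V] = 0.5 / (0.5774 · 1.2583) = 0.5 / 0.7265 = 0.6882
  r[U,W] = -1.5 / (0.5774 · 3.0957) = -1.5 / 1.7873 = -0.8393
  r[V,V] = 1 (diagonal).
  r[V,W] = -1.9167 / (1.2583 · 3.0957) = -1.9167 / 3.8953 = -0.492
  r[W,W] = 1 (diagonal).

R is symmetric with unit diagonal. Assembling:

R = [[1, 0.6882, -0.8393],
 [0.6882, 1, -0.492],
 [-0.8393, -0.492, 1]]


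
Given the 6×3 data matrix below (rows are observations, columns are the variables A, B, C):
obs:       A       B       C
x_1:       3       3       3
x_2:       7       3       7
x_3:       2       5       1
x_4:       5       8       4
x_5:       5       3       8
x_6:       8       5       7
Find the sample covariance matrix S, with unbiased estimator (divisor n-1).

Step 1 — column means:
  mean(A) = (3 + 7 + 2 + 5 + 5 + 8) / 6 = 30/6 = 5
  mean(B) = (3 + 3 + 5 + 8 + 3 + 5) / 6 = 27/6 = 4.5
  mean(C) = (3 + 7 + 1 + 4 + 8 + 7) / 6 = 30/6 = 5

Step 2 — sample covariance S[i,j] = (1/(n-1)) · Σ_k (x_{k,i} - mean_i) · (x_{k,j} - mean_j), with n-1 = 5.
  S[A,A] = ((-2)·(-2) + (2)·(2) + (-3)·(-3) + (0)·(0) + (0)·(0) + (3)·(3)) / 5 = 26/5 = 5.2
  S[A,B] = ((-2)·(-1.5) + (2)·(-1.5) + (-3)·(0.5) + (0)·(3.5) + (0)·(-1.5) + (3)·(0.5)) / 5 = 0/5 = 0
  S[A,C] = ((-2)·(-2) + (2)·(2) + (-3)·(-4) + (0)·(-1) + (0)·(3) + (3)·(2)) / 5 = 26/5 = 5.2
  S[B,B] = ((-1.5)·(-1.5) + (-1.5)·(-1.5) + (0.5)·(0.5) + (3.5)·(3.5) + (-1.5)·(-1.5) + (0.5)·(0.5)) / 5 = 19.5/5 = 3.9
  S[B,C] = ((-1.5)·(-2) + (-1.5)·(2) + (0.5)·(-4) + (3.5)·(-1) + (-1.5)·(3) + (0.5)·(2)) / 5 = -9/5 = -1.8
  S[C,C] = ((-2)·(-2) + (2)·(2) + (-4)·(-4) + (-1)·(-1) + (3)·(3) + (2)·(2)) / 5 = 38/5 = 7.6

S is symmetric (S[j,i] = S[i,j]). Assembling:

S = [[5.2, 0, 5.2],
 [0, 3.9, -1.8],
 [5.2, -1.8, 7.6]]


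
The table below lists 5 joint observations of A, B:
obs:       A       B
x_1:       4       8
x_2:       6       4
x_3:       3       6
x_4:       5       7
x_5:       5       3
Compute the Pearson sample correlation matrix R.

Step 1 — column means:
  mean(A) = (4 + 6 + 3 + 5 + 5) / 5 = 23/5 = 4.6
  mean(B) = (8 + 4 + 6 + 7 + 3) / 5 = 28/5 = 5.6

Step 2 — sample variances and covariances s[i,j] = (1/(n-1)) · Σ_k (x_{k,i} - mean_i) · (x_{k,j} - mean_j), with n-1 = 4:
  s[A,A] = ((-0.6)·(-0.6) + (1.4)·(1.4) + (-1.6)·(-1.6) + (0.4)·(0.4) + (0.4)·(0.4)) / 4 = 5.2/4 = 1.3
  s[A,B] = ((-0.6)·(2.4) + (1.4)·(-1.6) + (-1.6)·(0.4) + (0.4)·(1.4) + (0.4)·(-2.6)) / 4 = -4.8/4 = -1.2
  s[B,B] = ((2.4)·(2.4) + (-1.6)·(-1.6) + (0.4)·(0.4) + (1.4)·(1.4) + (-2.6)·(-2.6)) / 4 = 17.2/4 = 4.3
  Sample standard deviations s_i = √(s[i,i]):
  s(A) = √(1.3) = 1.1402
  s(B) = √(4.3) = 2.0736

Step 3 — r_{ij} = s_{ij} / (s_i · s_j):
  r[A,A] = 1 (diagonal).
  r[A,B] = -1.2 / (1.1402 · 2.0736) = -1.2 / 2.3643 = -0.5075
  r[B,B] = 1 (diagonal).

R is symmetric with unit diagonal. Assembling:

R = [[1, -0.5075],
 [-0.5075, 1]]


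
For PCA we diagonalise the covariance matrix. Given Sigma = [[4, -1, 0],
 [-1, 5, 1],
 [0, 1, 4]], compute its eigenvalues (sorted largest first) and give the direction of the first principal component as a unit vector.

Step 1 — characteristic polynomial p(λ) = det(λI - Sigma) = λ³ - tr·λ² + c_1·λ - det, where tr = trace, c_1 = sum of the principal 2×2 minors, det = det(Sigma):
  tr = 4 + 5 + 4 = 13,
  c_1 = (4·5 - (-1)²) + (4·4 - (0)²) + (5·4 - (1)²) = 19 + 16 + 19 = 54,
  det = 4·(5·4 - (1)²) - (-1)·((-1)·4 - (1)·(0)) + (0)·((-1)·(1) - 5·(0)) = 4·(19) - (-1)·(-4) + (0)·(-1) = 72.
  So p(λ) = λ³ - 13λ² + 54λ - 72.
Step 2 — look for an integer root (rational root theorem: any rational root is an integer divisor of 72). Testing λ = 3:
  p(3) = 27 - 117 + 162 - 72 = 0  ✓
  Dividing out (λ - 3): p(λ) = (λ - 3)(λ² - 10λ + 24).
Step 3 — remaining eigenvalues from the quadratic λ² - 10λ + 24 = 0:
  Δ = 10² - 4·24 = 100 - 96 = 4,  λ = (10 ± √4)/2 = (10 ± 2)/2 = 6 or 4.
  Sorted: λ_1 = 6,  λ_2 = 4,  λ_3 = 3  (check: sum = 13 = tr ✓).

Step 4 — unit eigenvector for λ_1 = 6: v spans the null space of (Sigma - λ_1 I), whose rows are
  r_1 = (-2, -1, 0),  r_2 = (-1, -1, 1),  r_3 = (0, 1, -2).
  v is orthogonal to every row, so take v ∝ r_1 × r_2 = ((-1)·(1) - (0)·(-1), (0)·(-1) - (-2)·(1), (-2)·(-1) - (-1)·(-1)) = (-1, 2, 1).
  Rescale (multiply by -1 so the first nonzero entry is positive): u = (1, -2, -1).
  ||u|| = √((1)² + (-2)² + (-1)²) = √(6) ≈ 2.4495,  v_1 = u/||u|| ≈ (0.4082, -0.8165, -0.4082) (||v_1|| = 1).

λ_1 = 6,  λ_2 = 4,  λ_3 = 3;  v_1 ≈ (0.4082, -0.8165, -0.4082)
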